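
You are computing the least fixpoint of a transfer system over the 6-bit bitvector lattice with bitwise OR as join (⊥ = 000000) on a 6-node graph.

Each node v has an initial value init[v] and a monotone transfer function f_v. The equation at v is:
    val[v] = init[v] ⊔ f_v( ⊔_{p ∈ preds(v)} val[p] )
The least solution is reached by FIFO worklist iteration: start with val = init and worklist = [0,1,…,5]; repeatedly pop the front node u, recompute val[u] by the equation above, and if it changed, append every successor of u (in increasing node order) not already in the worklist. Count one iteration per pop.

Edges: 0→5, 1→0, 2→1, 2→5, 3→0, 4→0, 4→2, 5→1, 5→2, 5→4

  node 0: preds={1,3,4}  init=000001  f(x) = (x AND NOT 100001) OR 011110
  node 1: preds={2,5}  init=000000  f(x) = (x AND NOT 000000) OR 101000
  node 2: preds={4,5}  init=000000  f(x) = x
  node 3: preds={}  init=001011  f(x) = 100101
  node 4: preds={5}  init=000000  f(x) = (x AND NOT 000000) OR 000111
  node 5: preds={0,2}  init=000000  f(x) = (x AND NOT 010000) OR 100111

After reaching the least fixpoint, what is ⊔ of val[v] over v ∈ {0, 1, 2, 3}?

111111

Iteration log — 13 steps:
  step 1. node 0  ⊔preds=001011  new=011111  old=000001  +wl: 
  step 2. node 1  ⊔preds=000000  new=101000  old=000000  +wl: 0
  step 3. node 2  ⊔preds=000000  new=000000  stable
  step 4. node 3  ⊔preds=000000  new=101111  old=001011  +wl: 
  step 5. node 4  ⊔preds=000000  new=000111  old=000000  +wl: 2
  step 6. node 5  ⊔preds=011111  new=101111  old=000000  +wl: 1,4
  step 7. node 0  ⊔preds=101111  new=011111  stable
  step 8. node 2  ⊔preds=101111  new=101111  old=000000  +wl: 5
  step 9. node 1  ⊔preds=101111  new=101111  old=101000  +wl: 0
  step 10. node 4  ⊔preds=101111  new=101111  old=000111  +wl: 2
  step 11. node 5  ⊔preds=111111  new=101111  stable
  step 12. node 0  ⊔preds=101111  new=011111  stable
  step 13. node 2  ⊔preds=101111  new=101111  stable

Least fixpoint reached:
  node 0: 011111
  node 1: 101111
  node 2: 101111
  node 3: 101111
  node 4: 101111
  node 5: 101111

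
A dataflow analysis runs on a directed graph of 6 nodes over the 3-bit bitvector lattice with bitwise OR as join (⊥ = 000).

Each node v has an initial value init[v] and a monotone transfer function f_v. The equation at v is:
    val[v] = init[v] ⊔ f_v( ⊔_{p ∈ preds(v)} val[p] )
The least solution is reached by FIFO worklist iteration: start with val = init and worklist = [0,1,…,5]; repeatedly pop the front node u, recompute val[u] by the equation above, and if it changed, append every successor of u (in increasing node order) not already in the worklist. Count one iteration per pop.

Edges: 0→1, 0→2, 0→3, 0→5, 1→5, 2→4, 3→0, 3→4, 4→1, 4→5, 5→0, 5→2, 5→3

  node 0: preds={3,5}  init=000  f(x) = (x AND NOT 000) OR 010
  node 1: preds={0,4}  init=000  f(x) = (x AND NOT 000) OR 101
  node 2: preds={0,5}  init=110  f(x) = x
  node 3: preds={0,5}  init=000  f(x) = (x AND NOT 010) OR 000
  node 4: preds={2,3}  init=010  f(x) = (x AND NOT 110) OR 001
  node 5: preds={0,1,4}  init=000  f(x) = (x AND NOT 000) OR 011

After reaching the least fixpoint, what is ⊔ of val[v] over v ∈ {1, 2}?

Trace (14 dequeues):
  [1] u=0 | in 000 | out 010 | prev 000 | push {}
  [2] u=1 | in 010 | out 111 | prev 000 | push {}
  [3] u=2 | in 010 | out 110 | ==
  [4] u=3 | in 010 | out 000 | ==
  [5] u=4 | in 110 | out 011 | prev 010 | push {1}
  [6] u=5 | in 111 | out 111 | prev 000 | push {0,2,3}
  [7] u=1 | in 011 | out 111 | ==
  [8] u=0 | in 111 | out 111 | prev 010 | push {1,5}
  [9] u=2 | in 111 | out 111 | prev 110 | push {4}
  [10] u=3 | in 111 | out 101 | prev 000 | push {0}
  [11] u=1 | in 111 | out 111 | ==
  [12] u=5 | in 111 | out 111 | ==
  [13] u=4 | in 111 | out 011 | ==
  [14] u=0 | in 111 | out 111 | ==

Converged values:
  [0] 111
  [1] 111
  [2] 111
  [3] 101
  [4] 011
  [5] 111

111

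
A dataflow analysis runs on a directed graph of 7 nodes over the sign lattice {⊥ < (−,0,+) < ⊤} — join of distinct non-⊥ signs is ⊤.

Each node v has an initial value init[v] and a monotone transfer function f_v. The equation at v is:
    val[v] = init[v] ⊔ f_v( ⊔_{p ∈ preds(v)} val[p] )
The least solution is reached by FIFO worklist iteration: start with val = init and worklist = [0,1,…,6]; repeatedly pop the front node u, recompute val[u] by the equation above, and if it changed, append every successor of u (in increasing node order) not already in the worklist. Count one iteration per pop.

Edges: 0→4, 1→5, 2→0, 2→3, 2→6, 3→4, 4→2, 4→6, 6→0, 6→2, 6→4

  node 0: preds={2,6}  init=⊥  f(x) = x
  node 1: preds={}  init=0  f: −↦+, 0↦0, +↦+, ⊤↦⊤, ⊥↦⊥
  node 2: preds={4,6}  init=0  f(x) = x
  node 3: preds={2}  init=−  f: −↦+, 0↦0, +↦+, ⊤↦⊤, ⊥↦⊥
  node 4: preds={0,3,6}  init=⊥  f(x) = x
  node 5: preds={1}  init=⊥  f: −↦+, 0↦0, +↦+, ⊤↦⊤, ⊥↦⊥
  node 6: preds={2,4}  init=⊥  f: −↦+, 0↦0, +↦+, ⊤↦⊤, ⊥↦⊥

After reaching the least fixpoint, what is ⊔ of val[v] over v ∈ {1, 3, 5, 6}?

⊤

Trace (12 dequeues):
  [1] u=0 | in 0 | out 0 | prev ⊥ | push {}
  [2] u=1 | in ⊥ | out 0 | ==
  [3] u=2 | in ⊥ | out 0 | ==
  [4] u=3 | in 0 | out ⊤ | prev − | push {}
  [5] u=4 | in ⊤ | out ⊤ | prev ⊥ | push {2}
  [6] u=5 | in 0 | out 0 | prev ⊥ | push {}
  [7] u=6 | in ⊤ | out ⊤ | prev ⊥ | push {0,4}
  [8] u=2 | in ⊤ | out ⊤ | prev 0 | push {3,6}
  [9] u=0 | in ⊤ | out ⊤ | prev 0 | push {}
  [10] u=4 | in ⊤ | out ⊤ | ==
  [11] u=3 | in ⊤ | out ⊤ | ==
  [12] u=6 | in ⊤ | out ⊤ | ==

Converged values:
  [0] ⊤
  [1] 0
  [2] ⊤
  [3] ⊤
  [4] ⊤
  [5] 0
  [6] ⊤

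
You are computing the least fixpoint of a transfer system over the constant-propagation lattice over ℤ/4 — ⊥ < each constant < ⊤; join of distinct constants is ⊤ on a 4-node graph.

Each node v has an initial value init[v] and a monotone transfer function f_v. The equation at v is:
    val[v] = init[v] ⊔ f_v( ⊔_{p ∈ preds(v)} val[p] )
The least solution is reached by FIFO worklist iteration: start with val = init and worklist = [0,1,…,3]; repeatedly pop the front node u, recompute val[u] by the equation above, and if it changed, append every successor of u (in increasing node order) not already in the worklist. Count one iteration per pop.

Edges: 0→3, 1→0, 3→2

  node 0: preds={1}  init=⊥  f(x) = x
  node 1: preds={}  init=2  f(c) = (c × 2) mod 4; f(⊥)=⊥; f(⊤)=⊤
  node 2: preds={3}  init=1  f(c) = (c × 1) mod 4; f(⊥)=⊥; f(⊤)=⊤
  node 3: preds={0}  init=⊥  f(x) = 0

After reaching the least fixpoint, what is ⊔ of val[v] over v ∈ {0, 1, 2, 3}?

Iteration log — 5 steps:
  step 1. node 0  ⊔preds=2  new=2  old=⊥  +wl: 
  step 2. node 1  ⊔preds=⊥  new=2  stable
  step 3. node 2  ⊔preds=⊥  new=1  stable
  step 4. node 3  ⊔preds=2  new=0  old=⊥  +wl: 2
  step 5. node 2  ⊔preds=0  new=⊤  old=1  +wl: 

Least fixpoint reached:
  node 0: 2
  node 1: 2
  node 2: ⊤
  node 3: 0

⊤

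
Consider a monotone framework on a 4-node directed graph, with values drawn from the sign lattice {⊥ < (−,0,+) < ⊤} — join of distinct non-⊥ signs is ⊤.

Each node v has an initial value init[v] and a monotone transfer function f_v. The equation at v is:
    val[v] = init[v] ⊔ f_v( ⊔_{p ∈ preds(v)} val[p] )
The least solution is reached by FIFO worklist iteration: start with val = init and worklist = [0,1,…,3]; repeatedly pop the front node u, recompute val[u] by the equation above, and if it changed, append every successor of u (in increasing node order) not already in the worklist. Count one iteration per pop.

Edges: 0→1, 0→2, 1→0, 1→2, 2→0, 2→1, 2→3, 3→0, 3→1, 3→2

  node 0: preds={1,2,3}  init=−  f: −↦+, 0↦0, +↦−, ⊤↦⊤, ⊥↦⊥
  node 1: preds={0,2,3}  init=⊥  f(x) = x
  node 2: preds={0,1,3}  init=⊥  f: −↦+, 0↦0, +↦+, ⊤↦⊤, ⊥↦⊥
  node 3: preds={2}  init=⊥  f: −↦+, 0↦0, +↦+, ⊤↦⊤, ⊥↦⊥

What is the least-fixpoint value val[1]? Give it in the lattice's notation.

Worklist (13 pops):
  #1 pop 0: in=⊥ → − (no change)
  #2 pop 1: in=− → − (was ⊥); enqueue [0]
  #3 pop 2: in=− → + (was ⊥); enqueue [1]
  #4 pop 3: in=+ → + (was ⊥); enqueue [2]
  #5 pop 0: in=⊤ → ⊤ (was −); enqueue []
  #6 pop 1: in=⊤ → ⊤ (was −); enqueue [0]
  #7 pop 2: in=⊤ → ⊤ (was +); enqueue [1,3]
  #8 pop 0: in=⊤ → ⊤ (no change)
  #9 pop 1: in=⊤ → ⊤ (no change)
  #10 pop 3: in=⊤ → ⊤ (was +); enqueue [0,1,2]
  #11 pop 0: in=⊤ → ⊤ (no change)
  #12 pop 1: in=⊤ → ⊤ (no change)
  #13 pop 2: in=⊤ → ⊤ (no change)

Fixpoint:
  val[0] = ⊤
  val[1] = ⊤
  val[2] = ⊤
  val[3] = ⊤

⊤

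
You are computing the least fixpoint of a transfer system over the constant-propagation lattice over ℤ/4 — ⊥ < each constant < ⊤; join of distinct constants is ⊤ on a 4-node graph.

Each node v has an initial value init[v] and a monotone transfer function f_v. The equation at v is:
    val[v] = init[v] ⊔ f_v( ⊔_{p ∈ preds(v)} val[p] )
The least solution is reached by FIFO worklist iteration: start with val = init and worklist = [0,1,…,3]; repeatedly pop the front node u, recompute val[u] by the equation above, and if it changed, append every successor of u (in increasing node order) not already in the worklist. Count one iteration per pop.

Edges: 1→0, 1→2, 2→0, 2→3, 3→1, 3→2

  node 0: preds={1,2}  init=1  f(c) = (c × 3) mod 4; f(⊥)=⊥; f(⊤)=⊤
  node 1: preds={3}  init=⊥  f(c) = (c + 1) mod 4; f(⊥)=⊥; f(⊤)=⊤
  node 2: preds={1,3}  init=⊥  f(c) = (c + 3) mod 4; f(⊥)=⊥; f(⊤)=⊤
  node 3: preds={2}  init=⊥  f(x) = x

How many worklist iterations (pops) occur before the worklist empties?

4

Trace (4 dequeues):
  [1] u=0 | in ⊥ | out 1 | ==
  [2] u=1 | in ⊥ | out ⊥ | ==
  [3] u=2 | in ⊥ | out ⊥ | ==
  [4] u=3 | in ⊥ | out ⊥ | ==

Converged values:
  [0] 1
  [1] ⊥
  [2] ⊥
  [3] ⊥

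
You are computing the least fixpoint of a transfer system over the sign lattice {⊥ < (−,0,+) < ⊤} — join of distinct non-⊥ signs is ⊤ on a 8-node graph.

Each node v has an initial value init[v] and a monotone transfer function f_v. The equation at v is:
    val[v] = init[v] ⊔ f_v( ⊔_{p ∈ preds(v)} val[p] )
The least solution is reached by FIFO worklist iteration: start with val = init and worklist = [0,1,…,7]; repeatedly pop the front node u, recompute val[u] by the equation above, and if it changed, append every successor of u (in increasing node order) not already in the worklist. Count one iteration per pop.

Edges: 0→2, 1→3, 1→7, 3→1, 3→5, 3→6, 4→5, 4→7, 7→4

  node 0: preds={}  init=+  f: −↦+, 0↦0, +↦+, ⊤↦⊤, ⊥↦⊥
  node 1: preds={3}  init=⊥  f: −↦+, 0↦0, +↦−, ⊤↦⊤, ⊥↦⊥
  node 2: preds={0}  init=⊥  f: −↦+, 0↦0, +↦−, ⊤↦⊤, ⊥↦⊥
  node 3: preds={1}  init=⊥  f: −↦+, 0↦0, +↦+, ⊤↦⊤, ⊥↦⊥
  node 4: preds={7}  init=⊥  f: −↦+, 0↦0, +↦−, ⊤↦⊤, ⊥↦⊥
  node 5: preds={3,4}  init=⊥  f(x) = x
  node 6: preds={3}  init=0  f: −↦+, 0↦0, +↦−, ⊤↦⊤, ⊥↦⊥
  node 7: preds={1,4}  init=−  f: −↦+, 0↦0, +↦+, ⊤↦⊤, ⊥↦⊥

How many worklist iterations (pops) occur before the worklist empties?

Trace (11 dequeues):
  [1] u=0 | in ⊥ | out + | ==
  [2] u=1 | in ⊥ | out ⊥ | ==
  [3] u=2 | in + | out − | prev ⊥ | push {}
  [4] u=3 | in ⊥ | out ⊥ | ==
  [5] u=4 | in − | out + | prev ⊥ | push {}
  [6] u=5 | in + | out + | prev ⊥ | push {}
  [7] u=6 | in ⊥ | out 0 | ==
  [8] u=7 | in + | out ⊤ | prev − | push {4}
  [9] u=4 | in ⊤ | out ⊤ | prev + | push {5,7}
  [10] u=5 | in ⊤ | out ⊤ | prev + | push {}
  [11] u=7 | in ⊤ | out ⊤ | ==

Converged values:
  [0] +
  [1] ⊥
  [2] −
  [3] ⊥
  [4] ⊤
  [5] ⊤
  [6] 0
  [7] ⊤

11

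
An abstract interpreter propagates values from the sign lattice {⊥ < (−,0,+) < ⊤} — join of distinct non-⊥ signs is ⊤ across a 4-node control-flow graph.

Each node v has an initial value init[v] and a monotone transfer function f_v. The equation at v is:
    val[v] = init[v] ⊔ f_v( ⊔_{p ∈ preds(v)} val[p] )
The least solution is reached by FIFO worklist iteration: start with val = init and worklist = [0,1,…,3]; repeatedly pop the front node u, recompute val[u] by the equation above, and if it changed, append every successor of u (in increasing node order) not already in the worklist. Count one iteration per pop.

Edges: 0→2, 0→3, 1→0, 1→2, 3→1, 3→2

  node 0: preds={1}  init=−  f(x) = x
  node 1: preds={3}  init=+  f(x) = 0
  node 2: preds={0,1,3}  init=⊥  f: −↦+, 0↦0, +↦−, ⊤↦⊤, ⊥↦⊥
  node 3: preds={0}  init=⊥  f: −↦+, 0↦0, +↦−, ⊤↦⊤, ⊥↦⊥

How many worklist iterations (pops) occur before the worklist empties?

7

Worklist (7 pops):
  #1 pop 0: in=+ → ⊤ (was −); enqueue []
  #2 pop 1: in=⊥ → ⊤ (was +); enqueue [0]
  #3 pop 2: in=⊤ → ⊤ (was ⊥); enqueue []
  #4 pop 3: in=⊤ → ⊤ (was ⊥); enqueue [1,2]
  #5 pop 0: in=⊤ → ⊤ (no change)
  #6 pop 1: in=⊤ → ⊤ (no change)
  #7 pop 2: in=⊤ → ⊤ (no change)

Fixpoint:
  val[0] = ⊤
  val[1] = ⊤
  val[2] = ⊤
  val[3] = ⊤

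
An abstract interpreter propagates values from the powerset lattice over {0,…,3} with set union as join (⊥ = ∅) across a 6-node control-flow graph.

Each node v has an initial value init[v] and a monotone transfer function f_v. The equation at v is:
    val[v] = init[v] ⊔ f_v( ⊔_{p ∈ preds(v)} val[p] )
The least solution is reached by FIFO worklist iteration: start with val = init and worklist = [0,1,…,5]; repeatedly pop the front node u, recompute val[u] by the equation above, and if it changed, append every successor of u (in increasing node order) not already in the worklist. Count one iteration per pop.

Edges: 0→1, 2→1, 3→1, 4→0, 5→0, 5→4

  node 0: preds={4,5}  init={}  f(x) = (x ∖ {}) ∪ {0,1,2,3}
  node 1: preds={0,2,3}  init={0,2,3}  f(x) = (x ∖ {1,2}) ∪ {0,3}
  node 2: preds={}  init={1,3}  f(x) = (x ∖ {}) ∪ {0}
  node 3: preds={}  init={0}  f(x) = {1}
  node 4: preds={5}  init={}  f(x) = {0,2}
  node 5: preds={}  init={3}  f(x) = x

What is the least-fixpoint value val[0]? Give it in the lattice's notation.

Trace (8 dequeues):
  [1] u=0 | in {3} | out {0,1,2,3} | prev {} | push {}
  [2] u=1 | in {0,1,2,3} | out {0,2,3} | ==
  [3] u=2 | in {} | out {0,1,3} | prev {1,3} | push {1}
  [4] u=3 | in {} | out {0,1} | prev {0} | push {}
  [5] u=4 | in {3} | out {0,2} | prev {} | push {0}
  [6] u=5 | in {} | out {3} | ==
  [7] u=1 | in {0,1,2,3} | out {0,2,3} | ==
  [8] u=0 | in {0,2,3} | out {0,1,2,3} | ==

Converged values:
  [0] {0,1,2,3}
  [1] {0,2,3}
  [2] {0,1,3}
  [3] {0,1}
  [4] {0,2}
  [5] {3}

{0,1,2,3}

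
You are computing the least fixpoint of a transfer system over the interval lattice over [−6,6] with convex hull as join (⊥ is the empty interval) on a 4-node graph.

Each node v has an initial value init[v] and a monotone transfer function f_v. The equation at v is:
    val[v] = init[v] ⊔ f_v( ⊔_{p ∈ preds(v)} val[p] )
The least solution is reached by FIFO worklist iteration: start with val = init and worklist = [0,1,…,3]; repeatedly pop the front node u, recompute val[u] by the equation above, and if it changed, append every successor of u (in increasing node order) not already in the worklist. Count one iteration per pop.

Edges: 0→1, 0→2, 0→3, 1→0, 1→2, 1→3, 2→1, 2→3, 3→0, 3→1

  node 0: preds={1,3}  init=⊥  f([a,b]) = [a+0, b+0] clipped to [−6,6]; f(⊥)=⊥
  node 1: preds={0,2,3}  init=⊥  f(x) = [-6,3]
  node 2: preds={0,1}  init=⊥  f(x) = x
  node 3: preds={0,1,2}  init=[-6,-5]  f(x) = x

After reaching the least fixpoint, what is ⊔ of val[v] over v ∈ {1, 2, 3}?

Trace (8 dequeues):
  [1] u=0 | in [-6,-5] | out [-6,-5] | prev ⊥ | push {}
  [2] u=1 | in [-6,-5] | out [-6,3] | prev ⊥ | push {0}
  [3] u=2 | in [-6,3] | out [-6,3] | prev ⊥ | push {1}
  [4] u=3 | in [-6,3] | out [-6,3] | prev [-6,-5] | push {}
  [5] u=0 | in [-6,3] | out [-6,3] | prev [-6,-5] | push {2,3}
  [6] u=1 | in [-6,3] | out [-6,3] | ==
  [7] u=2 | in [-6,3] | out [-6,3] | ==
  [8] u=3 | in [-6,3] | out [-6,3] | ==

Converged values:
  [0] [-6,3]
  [1] [-6,3]
  [2] [-6,3]
  [3] [-6,3]

[-6,3]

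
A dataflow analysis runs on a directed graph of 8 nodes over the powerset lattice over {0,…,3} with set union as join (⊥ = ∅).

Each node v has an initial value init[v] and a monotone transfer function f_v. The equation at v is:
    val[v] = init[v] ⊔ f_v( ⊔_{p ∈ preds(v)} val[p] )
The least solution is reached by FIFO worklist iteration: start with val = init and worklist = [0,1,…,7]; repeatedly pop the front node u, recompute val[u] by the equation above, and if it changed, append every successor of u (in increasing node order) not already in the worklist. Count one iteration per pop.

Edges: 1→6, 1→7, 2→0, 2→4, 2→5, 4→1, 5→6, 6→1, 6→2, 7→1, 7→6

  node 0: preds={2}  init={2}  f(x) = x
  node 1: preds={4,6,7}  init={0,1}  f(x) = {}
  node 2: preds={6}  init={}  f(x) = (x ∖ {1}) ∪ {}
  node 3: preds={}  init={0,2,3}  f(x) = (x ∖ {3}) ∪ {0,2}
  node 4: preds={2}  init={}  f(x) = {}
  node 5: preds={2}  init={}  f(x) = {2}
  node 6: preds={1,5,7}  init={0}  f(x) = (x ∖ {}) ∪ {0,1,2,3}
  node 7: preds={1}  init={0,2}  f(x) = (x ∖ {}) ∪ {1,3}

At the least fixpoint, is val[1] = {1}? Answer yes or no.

no

Worklist (15 pops):
  #1 pop 0: in={} → {2} (no change)
  #2 pop 1: in={0,2} → {0,1} (no change)
  #3 pop 2: in={0} → {0} (was {}); enqueue [0]
  #4 pop 3: in={} → {0,2,3} (no change)
  #5 pop 4: in={0} → {} (no change)
  #6 pop 5: in={0} → {2} (was {}); enqueue []
  #7 pop 6: in={0,1,2} → {0,1,2,3} (was {0}); enqueue [1,2]
  #8 pop 7: in={0,1} → {0,1,2,3} (was {0,2}); enqueue [6]
  #9 pop 0: in={0} → {0,2} (was {2}); enqueue []
  #10 pop 1: in={0,1,2,3} → {0,1} (no change)
  #11 pop 2: in={0,1,2,3} → {0,2,3} (was {0}); enqueue [0,4,5]
  #12 pop 6: in={0,1,2,3} → {0,1,2,3} (no change)
  #13 pop 0: in={0,2,3} → {0,2,3} (was {0,2}); enqueue []
  #14 pop 4: in={0,2,3} → {} (no change)
  #15 pop 5: in={0,2,3} → {2} (no change)

Fixpoint:
  val[0] = {0,2,3}
  val[1] = {0,1}
  val[2] = {0,2,3}
  val[3] = {0,2,3}
  val[4] = {}
  val[5] = {2}
  val[6] = {0,1,2,3}
  val[7] = {0,1,2,3}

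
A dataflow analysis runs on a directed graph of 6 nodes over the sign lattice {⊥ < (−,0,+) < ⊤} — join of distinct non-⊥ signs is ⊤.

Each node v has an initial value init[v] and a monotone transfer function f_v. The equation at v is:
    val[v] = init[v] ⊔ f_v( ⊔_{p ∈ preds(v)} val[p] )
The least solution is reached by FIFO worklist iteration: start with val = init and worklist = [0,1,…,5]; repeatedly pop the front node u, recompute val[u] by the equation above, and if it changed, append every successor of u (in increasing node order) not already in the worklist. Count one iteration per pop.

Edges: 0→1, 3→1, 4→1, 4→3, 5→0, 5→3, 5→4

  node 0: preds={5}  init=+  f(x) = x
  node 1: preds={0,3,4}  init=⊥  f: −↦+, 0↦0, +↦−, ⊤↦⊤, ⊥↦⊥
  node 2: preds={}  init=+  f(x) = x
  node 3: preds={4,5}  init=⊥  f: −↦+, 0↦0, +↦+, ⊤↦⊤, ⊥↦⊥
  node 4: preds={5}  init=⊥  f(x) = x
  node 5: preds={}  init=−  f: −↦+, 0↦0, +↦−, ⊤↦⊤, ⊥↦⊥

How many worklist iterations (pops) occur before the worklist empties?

Iteration log — 8 steps:
  step 1. node 0  ⊔preds=−  new=⊤  old=+  +wl: 
  step 2. node 1  ⊔preds=⊤  new=⊤  old=⊥  +wl: 
  step 3. node 2  ⊔preds=⊥  new=+  stable
  step 4. node 3  ⊔preds=−  new=+  old=⊥  +wl: 1
  step 5. node 4  ⊔preds=−  new=−  old=⊥  +wl: 3
  step 6. node 5  ⊔preds=⊥  new=−  stable
  step 7. node 1  ⊔preds=⊤  new=⊤  stable
  step 8. node 3  ⊔preds=−  new=+  stable

Least fixpoint reached:
  node 0: ⊤
  node 1: ⊤
  node 2: +
  node 3: +
  node 4: −
  node 5: −

8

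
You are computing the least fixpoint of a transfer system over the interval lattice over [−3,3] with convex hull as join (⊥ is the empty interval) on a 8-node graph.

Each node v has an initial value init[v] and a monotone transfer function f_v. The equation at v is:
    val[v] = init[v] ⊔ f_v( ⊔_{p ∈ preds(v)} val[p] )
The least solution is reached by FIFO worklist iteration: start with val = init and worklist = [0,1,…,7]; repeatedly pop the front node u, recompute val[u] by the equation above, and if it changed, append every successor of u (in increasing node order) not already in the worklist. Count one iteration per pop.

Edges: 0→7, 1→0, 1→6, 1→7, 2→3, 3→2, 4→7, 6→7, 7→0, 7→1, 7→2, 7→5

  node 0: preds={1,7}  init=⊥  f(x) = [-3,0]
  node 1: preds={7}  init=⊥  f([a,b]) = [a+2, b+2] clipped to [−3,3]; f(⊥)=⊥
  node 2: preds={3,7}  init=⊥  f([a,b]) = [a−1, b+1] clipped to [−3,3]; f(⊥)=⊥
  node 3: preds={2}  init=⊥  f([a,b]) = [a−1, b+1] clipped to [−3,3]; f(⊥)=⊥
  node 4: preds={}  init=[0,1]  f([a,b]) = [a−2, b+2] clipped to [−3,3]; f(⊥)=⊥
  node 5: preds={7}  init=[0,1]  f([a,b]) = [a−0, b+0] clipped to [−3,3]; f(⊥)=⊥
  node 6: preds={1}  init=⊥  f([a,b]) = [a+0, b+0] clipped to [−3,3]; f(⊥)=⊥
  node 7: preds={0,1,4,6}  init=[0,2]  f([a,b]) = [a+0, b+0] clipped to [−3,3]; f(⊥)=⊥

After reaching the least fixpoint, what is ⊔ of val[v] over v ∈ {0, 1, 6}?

[-3,3]

Worklist (17 pops):
  #1 pop 0: in=[0,2] → [-3,0] (was ⊥); enqueue []
  #2 pop 1: in=[0,2] → [2,3] (was ⊥); enqueue [0]
  #3 pop 2: in=[0,2] → [-1,3] (was ⊥); enqueue []
  #4 pop 3: in=[-1,3] → [-2,3] (was ⊥); enqueue [2]
  #5 pop 4: in=⊥ → [0,1] (no change)
  #6 pop 5: in=[0,2] → [0,2] (was [0,1]); enqueue []
  #7 pop 6: in=[2,3] → [2,3] (was ⊥); enqueue []
  #8 pop 7: in=[-3,3] → [-3,3] (was [0,2]); enqueue [1,5]
  #9 pop 0: in=[-3,3] → [-3,0] (no change)
  #10 pop 2: in=[-3,3] → [-3,3] (was [-1,3]); enqueue [3]
  #11 pop 1: in=[-3,3] → [-1,3] (was [2,3]); enqueue [0,6,7]
  #12 pop 5: in=[-3,3] → [-3,3] (was [0,2]); enqueue []
  #13 pop 3: in=[-3,3] → [-3,3] (was [-2,3]); enqueue [2]
  #14 pop 0: in=[-3,3] → [-3,0] (no change)
  #15 pop 6: in=[-1,3] → [-1,3] (was [2,3]); enqueue []
  #16 pop 7: in=[-3,3] → [-3,3] (no change)
  #17 pop 2: in=[-3,3] → [-3,3] (no change)

Fixpoint:
  val[0] = [-3,0]
  val[1] = [-1,3]
  val[2] = [-3,3]
  val[3] = [-3,3]
  val[4] = [0,1]
  val[5] = [-3,3]
  val[6] = [-1,3]
  val[7] = [-3,3]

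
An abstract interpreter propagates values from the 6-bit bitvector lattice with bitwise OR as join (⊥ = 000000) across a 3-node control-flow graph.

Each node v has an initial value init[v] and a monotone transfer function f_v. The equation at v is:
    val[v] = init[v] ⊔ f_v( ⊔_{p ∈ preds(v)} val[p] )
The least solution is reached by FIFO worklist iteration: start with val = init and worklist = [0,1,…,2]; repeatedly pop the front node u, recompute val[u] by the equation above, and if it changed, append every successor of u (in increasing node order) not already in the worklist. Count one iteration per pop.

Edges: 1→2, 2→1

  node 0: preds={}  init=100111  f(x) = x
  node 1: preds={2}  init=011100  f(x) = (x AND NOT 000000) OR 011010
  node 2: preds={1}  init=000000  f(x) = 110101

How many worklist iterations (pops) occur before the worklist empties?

Iteration log — 5 steps:
  step 1. node 0  ⊔preds=000000  new=100111  stable
  step 2. node 1  ⊔preds=000000  new=011110  old=011100  +wl: 
  step 3. node 2  ⊔preds=011110  new=110101  old=000000  +wl: 1
  step 4. node 1  ⊔preds=110101  new=111111  old=011110  +wl: 2
  step 5. node 2  ⊔preds=111111  new=110101  stable

Least fixpoint reached:
  node 0: 100111
  node 1: 111111
  node 2: 110101

5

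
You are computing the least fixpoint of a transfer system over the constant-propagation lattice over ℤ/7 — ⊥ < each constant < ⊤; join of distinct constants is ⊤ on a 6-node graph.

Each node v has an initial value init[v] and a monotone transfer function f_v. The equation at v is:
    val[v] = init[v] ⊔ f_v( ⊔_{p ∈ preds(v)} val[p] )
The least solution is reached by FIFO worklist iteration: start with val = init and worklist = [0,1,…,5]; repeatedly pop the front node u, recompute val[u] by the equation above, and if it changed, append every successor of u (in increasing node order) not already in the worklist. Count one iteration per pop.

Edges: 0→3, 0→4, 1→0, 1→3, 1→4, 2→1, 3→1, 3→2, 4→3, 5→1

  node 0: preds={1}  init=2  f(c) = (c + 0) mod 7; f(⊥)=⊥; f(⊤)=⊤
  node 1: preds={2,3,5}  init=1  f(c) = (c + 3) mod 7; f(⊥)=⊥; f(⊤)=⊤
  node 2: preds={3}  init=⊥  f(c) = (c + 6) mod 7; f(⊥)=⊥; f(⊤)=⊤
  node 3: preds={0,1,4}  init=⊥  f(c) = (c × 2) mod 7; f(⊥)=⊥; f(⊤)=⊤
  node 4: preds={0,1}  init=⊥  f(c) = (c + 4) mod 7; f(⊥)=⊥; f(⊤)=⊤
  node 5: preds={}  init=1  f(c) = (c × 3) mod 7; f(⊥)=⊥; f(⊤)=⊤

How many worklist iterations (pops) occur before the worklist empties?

Trace (11 dequeues):
  [1] u=0 | in 1 | out ⊤ | prev 2 | push {}
  [2] u=1 | in 1 | out ⊤ | prev 1 | push {0}
  [3] u=2 | in ⊥ | out ⊥ | ==
  [4] u=3 | in ⊤ | out ⊤ | prev ⊥ | push {1,2}
  [5] u=4 | in ⊤ | out ⊤ | prev ⊥ | push {3}
  [6] u=5 | in ⊥ | out 1 | ==
  [7] u=0 | in ⊤ | out ⊤ | ==
  [8] u=1 | in ⊤ | out ⊤ | ==
  [9] u=2 | in ⊤ | out ⊤ | prev ⊥ | push {1}
  [10] u=3 | in ⊤ | out ⊤ | ==
  [11] u=1 | in ⊤ | out ⊤ | ==

Converged values:
  [0] ⊤
  [1] ⊤
  [2] ⊤
  [3] ⊤
  [4] ⊤
  [5] 1

11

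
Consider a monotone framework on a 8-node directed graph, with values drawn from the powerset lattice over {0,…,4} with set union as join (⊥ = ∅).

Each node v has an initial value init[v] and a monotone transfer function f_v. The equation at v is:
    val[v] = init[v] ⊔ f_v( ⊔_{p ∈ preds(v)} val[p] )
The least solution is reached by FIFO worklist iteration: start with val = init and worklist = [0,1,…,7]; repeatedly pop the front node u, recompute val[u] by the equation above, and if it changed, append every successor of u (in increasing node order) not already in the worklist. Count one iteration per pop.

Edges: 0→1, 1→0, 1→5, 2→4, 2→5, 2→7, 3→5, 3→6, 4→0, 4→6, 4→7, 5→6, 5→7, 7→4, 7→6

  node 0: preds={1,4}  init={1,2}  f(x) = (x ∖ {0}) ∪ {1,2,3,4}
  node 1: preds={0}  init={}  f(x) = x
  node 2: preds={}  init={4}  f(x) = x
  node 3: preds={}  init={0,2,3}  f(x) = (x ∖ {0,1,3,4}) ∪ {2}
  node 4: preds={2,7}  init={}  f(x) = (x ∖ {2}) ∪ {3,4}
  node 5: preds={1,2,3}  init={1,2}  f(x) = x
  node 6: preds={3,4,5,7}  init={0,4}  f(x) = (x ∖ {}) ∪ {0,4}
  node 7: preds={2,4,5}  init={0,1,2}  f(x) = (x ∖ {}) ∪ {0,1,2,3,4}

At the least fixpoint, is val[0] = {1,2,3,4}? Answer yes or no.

yes

Trace (11 dequeues):
  [1] u=0 | in {} | out {1,2,3,4} | prev {1,2} | push {}
  [2] u=1 | in {1,2,3,4} | out {1,2,3,4} | prev {} | push {0}
  [3] u=2 | in {} | out {4} | ==
  [4] u=3 | in {} | out {0,2,3} | ==
  [5] u=4 | in {0,1,2,4} | out {0,1,3,4} | prev {} | push {}
  [6] u=5 | in {0,1,2,3,4} | out {0,1,2,3,4} | prev {1,2} | push {}
  [7] u=6 | in {0,1,2,3,4} | out {0,1,2,3,4} | prev {0,4} | push {}
  [8] u=7 | in {0,1,2,3,4} | out {0,1,2,3,4} | prev {0,1,2} | push {4,6}
  [9] u=0 | in {0,1,2,3,4} | out {1,2,3,4} | ==
  [10] u=4 | in {0,1,2,3,4} | out {0,1,3,4} | ==
  [11] u=6 | in {0,1,2,3,4} | out {0,1,2,3,4} | ==

Converged values:
  [0] {1,2,3,4}
  [1] {1,2,3,4}
  [2] {4}
  [3] {0,2,3}
  [4] {0,1,3,4}
  [5] {0,1,2,3,4}
  [6] {0,1,2,3,4}
  [7] {0,1,2,3,4}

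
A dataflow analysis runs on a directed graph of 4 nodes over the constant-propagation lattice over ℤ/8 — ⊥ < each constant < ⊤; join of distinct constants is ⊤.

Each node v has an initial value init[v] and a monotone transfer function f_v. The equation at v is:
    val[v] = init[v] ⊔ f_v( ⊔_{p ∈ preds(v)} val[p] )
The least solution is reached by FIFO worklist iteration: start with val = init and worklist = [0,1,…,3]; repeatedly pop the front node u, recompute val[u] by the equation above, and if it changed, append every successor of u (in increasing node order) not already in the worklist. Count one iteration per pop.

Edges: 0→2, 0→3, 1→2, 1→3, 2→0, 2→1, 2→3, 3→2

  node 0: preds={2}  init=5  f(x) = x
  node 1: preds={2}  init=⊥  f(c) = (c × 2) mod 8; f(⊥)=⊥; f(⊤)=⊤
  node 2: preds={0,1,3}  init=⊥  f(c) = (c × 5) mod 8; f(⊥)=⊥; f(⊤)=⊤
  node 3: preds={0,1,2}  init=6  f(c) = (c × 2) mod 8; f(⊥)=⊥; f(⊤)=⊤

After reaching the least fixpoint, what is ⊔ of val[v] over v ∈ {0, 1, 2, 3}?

Trace (8 dequeues):
  [1] u=0 | in ⊥ | out 5 | ==
  [2] u=1 | in ⊥ | out ⊥ | ==
  [3] u=2 | in ⊤ | out ⊤ | prev ⊥ | push {0,1}
  [4] u=3 | in ⊤ | out ⊤ | prev 6 | push {2}
  [5] u=0 | in ⊤ | out ⊤ | prev 5 | push {3}
  [6] u=1 | in ⊤ | out ⊤ | prev ⊥ | push {}
  [7] u=2 | in ⊤ | out ⊤ | ==
  [8] u=3 | in ⊤ | out ⊤ | ==

Converged values:
  [0] ⊤
  [1] ⊤
  [2] ⊤
  [3] ⊤

⊤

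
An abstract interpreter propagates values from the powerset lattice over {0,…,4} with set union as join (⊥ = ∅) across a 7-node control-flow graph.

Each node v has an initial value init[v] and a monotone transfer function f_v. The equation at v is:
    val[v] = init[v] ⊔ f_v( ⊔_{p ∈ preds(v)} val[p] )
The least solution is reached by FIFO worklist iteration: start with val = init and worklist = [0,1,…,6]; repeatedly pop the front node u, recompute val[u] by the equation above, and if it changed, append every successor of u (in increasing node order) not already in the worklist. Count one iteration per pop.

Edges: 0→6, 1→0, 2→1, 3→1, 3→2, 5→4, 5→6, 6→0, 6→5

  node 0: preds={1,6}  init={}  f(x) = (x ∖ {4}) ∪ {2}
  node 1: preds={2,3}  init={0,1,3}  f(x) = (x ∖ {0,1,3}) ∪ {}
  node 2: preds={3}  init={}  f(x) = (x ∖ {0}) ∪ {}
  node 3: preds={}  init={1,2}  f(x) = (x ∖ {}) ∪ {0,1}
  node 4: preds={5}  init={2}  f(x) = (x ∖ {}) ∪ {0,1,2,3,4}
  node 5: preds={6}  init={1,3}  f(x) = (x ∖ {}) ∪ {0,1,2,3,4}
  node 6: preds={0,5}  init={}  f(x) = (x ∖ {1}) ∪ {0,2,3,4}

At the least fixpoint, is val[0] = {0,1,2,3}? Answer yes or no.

Trace (12 dequeues):
  [1] u=0 | in {0,1,3} | out {0,1,2,3} | prev {} | push {}
  [2] u=1 | in {1,2} | out {0,1,2,3} | prev {0,1,3} | push {0}
  [3] u=2 | in {1,2} | out {1,2} | prev {} | push {1}
  [4] u=3 | in {} | out {0,1,2} | prev {1,2} | push {2}
  [5] u=4 | in {1,3} | out {0,1,2,3,4} | prev {2} | push {}
  [6] u=5 | in {} | out {0,1,2,3,4} | prev {1,3} | push {4}
  [7] u=6 | in {0,1,2,3,4} | out {0,2,3,4} | prev {} | push {5}
  [8] u=0 | in {0,1,2,3,4} | out {0,1,2,3} | ==
  [9] u=1 | in {0,1,2} | out {0,1,2,3} | ==
  [10] u=2 | in {0,1,2} | out {1,2} | ==
  [11] u=4 | in {0,1,2,3,4} | out {0,1,2,3,4} | ==
  [12] u=5 | in {0,2,3,4} | out {0,1,2,3,4} | ==

Converged values:
  [0] {0,1,2,3}
  [1] {0,1,2,3}
  [2] {1,2}
  [3] {0,1,2}
  [4] {0,1,2,3,4}
  [5] {0,1,2,3,4}
  [6] {0,2,3,4}

yes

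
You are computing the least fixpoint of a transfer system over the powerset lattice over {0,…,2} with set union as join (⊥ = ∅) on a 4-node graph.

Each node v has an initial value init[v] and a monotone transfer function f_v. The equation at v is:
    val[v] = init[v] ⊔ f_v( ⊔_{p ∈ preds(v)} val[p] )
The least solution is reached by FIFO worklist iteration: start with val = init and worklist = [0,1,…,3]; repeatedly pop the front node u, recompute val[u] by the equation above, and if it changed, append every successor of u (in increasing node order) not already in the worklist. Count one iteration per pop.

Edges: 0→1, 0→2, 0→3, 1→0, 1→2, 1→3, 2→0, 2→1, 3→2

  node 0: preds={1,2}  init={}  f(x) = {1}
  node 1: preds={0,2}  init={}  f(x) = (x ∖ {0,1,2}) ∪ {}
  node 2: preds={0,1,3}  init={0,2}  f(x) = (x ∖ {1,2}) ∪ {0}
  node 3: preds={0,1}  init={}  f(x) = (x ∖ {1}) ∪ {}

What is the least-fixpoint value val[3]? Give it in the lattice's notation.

{}

Trace (4 dequeues):
  [1] u=0 | in {0,2} | out {1} | prev {} | push {}
  [2] u=1 | in {0,1,2} | out {} | ==
  [3] u=2 | in {1} | out {0,2} | ==
  [4] u=3 | in {1} | out {} | ==

Converged values:
  [0] {1}
  [1] {}
  [2] {0,2}
  [3] {}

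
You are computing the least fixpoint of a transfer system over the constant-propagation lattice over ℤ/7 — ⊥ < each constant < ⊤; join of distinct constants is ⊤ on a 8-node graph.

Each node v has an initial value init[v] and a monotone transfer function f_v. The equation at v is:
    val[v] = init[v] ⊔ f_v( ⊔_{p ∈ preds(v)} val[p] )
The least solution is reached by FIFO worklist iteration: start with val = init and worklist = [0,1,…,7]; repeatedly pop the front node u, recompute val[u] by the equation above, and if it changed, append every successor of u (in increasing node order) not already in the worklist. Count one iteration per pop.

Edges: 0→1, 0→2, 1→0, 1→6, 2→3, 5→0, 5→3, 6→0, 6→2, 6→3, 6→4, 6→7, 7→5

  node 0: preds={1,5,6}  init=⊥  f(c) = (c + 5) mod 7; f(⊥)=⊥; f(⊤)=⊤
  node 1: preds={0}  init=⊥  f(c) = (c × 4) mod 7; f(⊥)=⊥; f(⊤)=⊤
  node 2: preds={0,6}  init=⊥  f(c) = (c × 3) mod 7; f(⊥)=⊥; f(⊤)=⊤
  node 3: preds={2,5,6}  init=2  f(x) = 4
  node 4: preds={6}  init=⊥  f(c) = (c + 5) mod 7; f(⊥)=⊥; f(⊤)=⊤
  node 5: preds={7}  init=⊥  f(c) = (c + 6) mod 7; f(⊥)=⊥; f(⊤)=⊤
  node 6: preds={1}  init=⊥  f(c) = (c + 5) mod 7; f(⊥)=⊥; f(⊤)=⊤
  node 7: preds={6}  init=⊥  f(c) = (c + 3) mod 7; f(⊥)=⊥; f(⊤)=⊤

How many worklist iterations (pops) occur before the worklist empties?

Trace (8 dequeues):
  [1] u=0 | in ⊥ | out ⊥ | ==
  [2] u=1 | in ⊥ | out ⊥ | ==
  [3] u=2 | in ⊥ | out ⊥ | ==
  [4] u=3 | in ⊥ | out ⊤ | prev 2 | push {}
  [5] u=4 | in ⊥ | out ⊥ | ==
  [6] u=5 | in ⊥ | out ⊥ | ==
  [7] u=6 | in ⊥ | out ⊥ | ==
  [8] u=7 | in ⊥ | out ⊥ | ==

Converged values:
  [0] ⊥
  [1] ⊥
  [2] ⊥
  [3] ⊤
  [4] ⊥
  [5] ⊥
  [6] ⊥
  [7] ⊥

8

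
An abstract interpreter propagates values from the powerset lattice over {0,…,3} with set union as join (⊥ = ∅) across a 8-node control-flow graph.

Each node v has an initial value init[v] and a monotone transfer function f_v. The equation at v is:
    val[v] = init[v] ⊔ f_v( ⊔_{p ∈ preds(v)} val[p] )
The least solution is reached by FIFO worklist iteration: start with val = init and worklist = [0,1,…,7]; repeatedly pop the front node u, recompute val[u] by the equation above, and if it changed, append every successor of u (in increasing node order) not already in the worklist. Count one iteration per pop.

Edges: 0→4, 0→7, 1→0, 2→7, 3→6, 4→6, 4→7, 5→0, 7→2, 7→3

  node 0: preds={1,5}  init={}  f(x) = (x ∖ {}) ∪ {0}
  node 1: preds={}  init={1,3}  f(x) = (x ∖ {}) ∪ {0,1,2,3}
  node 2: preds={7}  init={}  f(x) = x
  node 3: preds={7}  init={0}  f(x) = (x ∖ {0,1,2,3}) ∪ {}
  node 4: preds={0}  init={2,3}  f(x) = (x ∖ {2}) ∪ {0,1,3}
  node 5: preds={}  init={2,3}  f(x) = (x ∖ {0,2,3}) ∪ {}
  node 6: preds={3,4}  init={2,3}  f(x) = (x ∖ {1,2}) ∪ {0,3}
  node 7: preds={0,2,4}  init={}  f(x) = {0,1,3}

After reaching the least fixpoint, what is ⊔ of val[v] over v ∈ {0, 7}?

Iteration log — 12 steps:
  step 1. node 0  ⊔preds={1,2,3}  new={0,1,2,3}  old={}  +wl: 
  step 2. node 1  ⊔preds={}  new={0,1,2,3}  old={1,3}  +wl: 0
  step 3. node 2  ⊔preds={}  new={}  stable
  step 4. node 3  ⊔preds={}  new={0}  stable
  step 5. node 4  ⊔preds={0,1,2,3}  new={0,1,2,3}  old={2,3}  +wl: 
  step 6. node 5  ⊔preds={}  new={2,3}  stable
  step 7. node 6  ⊔preds={0,1,2,3}  new={0,2,3}  old={2,3}  +wl: 
  step 8. node 7  ⊔preds={0,1,2,3}  new={0,1,3}  old={}  +wl: 2,3
  step 9. node 0  ⊔preds={0,1,2,3}  new={0,1,2,3}  stable
  step 10. node 2  ⊔preds={0,1,3}  new={0,1,3}  old={}  +wl: 7
  step 11. node 3  ⊔preds={0,1,3}  new={0}  stable
  step 12. node 7  ⊔preds={0,1,2,3}  new={0,1,3}  stable

Least fixpoint reached:
  node 0: {0,1,2,3}
  node 1: {0,1,2,3}
  node 2: {0,1,3}
  node 3: {0}
  node 4: {0,1,2,3}
  node 5: {2,3}
  node 6: {0,2,3}
  node 7: {0,1,3}

{0,1,2,3}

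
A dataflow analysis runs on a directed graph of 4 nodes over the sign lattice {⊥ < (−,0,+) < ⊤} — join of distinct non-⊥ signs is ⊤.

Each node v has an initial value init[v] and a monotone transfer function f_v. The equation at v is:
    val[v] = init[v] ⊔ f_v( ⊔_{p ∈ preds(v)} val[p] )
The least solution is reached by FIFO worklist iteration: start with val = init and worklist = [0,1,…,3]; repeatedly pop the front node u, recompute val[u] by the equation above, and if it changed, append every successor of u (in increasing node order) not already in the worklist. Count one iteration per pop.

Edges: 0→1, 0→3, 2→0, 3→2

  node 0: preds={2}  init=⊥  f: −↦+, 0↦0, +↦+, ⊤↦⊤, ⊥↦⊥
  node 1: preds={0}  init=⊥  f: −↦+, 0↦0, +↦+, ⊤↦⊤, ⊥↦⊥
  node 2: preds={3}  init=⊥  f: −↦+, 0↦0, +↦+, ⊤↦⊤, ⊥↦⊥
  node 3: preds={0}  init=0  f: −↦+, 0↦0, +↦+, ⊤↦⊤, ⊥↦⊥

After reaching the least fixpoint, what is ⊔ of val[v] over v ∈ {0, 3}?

Trace (7 dequeues):
  [1] u=0 | in ⊥ | out ⊥ | ==
  [2] u=1 | in ⊥ | out ⊥ | ==
  [3] u=2 | in 0 | out 0 | prev ⊥ | push {0}
  [4] u=3 | in ⊥ | out 0 | ==
  [5] u=0 | in 0 | out 0 | prev ⊥ | push {1,3}
  [6] u=1 | in 0 | out 0 | prev ⊥ | push {}
  [7] u=3 | in 0 | out 0 | ==

Converged values:
  [0] 0
  [1] 0
  [2] 0
  [3] 0

0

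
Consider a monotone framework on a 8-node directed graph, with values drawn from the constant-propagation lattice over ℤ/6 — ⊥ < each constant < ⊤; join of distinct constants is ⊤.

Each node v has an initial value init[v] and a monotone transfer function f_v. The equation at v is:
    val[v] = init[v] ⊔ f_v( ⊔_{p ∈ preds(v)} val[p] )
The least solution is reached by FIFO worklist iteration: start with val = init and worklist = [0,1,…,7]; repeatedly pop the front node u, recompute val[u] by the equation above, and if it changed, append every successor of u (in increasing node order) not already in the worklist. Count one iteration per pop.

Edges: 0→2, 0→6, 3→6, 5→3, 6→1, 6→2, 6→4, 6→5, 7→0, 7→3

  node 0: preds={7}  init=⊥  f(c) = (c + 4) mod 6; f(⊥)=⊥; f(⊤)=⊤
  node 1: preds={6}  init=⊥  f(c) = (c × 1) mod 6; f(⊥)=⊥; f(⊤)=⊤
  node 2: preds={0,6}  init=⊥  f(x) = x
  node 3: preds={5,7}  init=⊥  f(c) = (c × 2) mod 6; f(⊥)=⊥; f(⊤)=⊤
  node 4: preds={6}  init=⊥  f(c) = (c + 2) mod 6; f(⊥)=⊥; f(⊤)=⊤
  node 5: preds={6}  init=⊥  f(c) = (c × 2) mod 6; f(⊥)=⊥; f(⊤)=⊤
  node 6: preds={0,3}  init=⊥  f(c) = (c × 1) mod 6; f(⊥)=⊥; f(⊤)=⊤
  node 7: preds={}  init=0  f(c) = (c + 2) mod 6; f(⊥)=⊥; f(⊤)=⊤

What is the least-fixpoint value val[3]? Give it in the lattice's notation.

⊤

Worklist (14 pops):
  #1 pop 0: in=0 → 4 (was ⊥); enqueue []
  #2 pop 1: in=⊥ → ⊥ (no change)
  #3 pop 2: in=4 → 4 (was ⊥); enqueue []
  #4 pop 3: in=0 → 0 (was ⊥); enqueue []
  #5 pop 4: in=⊥ → ⊥ (no change)
  #6 pop 5: in=⊥ → ⊥ (no change)
  #7 pop 6: in=⊤ → ⊤ (was ⊥); enqueue [1,2,4,5]
  #8 pop 7: in=⊥ → 0 (no change)
  #9 pop 1: in=⊤ → ⊤ (was ⊥); enqueue []
  #10 pop 2: in=⊤ → ⊤ (was 4); enqueue []
  #11 pop 4: in=⊤ → ⊤ (was ⊥); enqueue []
  #12 pop 5: in=⊤ → ⊤ (was ⊥); enqueue [3]
  #13 pop 3: in=⊤ → ⊤ (was 0); enqueue [6]
  #14 pop 6: in=⊤ → ⊤ (no change)

Fixpoint:
  val[0] = 4
  val[1] = ⊤
  val[2] = ⊤
  val[3] = ⊤
  val[4] = ⊤
  val[5] = ⊤
  val[6] = ⊤
  val[7] = 0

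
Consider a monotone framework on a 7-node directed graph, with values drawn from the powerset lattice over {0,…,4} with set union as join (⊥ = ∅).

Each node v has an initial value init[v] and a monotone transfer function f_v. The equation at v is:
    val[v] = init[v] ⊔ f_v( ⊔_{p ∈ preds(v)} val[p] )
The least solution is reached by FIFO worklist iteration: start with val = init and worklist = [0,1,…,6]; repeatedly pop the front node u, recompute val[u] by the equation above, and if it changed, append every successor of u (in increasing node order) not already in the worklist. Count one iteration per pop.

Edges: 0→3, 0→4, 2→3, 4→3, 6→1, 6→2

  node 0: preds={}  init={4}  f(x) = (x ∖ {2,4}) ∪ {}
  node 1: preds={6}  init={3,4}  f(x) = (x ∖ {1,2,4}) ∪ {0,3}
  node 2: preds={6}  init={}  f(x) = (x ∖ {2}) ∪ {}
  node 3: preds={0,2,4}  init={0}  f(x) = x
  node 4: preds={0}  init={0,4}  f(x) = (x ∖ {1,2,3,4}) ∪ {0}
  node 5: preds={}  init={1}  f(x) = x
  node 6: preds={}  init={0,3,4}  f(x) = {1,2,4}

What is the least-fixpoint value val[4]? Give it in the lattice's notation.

{0,4}

Trace (10 dequeues):
  [1] u=0 | in {} | out {4} | ==
  [2] u=1 | in {0,3,4} | out {0,3,4} | prev {3,4} | push {}
  [3] u=2 | in {0,3,4} | out {0,3,4} | prev {} | push {}
  [4] u=3 | in {0,3,4} | out {0,3,4} | prev {0} | push {}
  [5] u=4 | in {4} | out {0,4} | ==
  [6] u=5 | in {} | out {1} | ==
  [7] u=6 | in {} | out {0,1,2,3,4} | prev {0,3,4} | push {1,2}
  [8] u=1 | in {0,1,2,3,4} | out {0,3,4} | ==
  [9] u=2 | in {0,1,2,3,4} | out {0,1,3,4} | prev {0,3,4} | push {3}
  [10] u=3 | in {0,1,3,4} | out {0,1,3,4} | prev {0,3,4} | push {}

Converged values:
  [0] {4}
  [1] {0,3,4}
  [2] {0,1,3,4}
  [3] {0,1,3,4}
  [4] {0,4}
  [5] {1}
  [6] {0,1,2,3,4}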